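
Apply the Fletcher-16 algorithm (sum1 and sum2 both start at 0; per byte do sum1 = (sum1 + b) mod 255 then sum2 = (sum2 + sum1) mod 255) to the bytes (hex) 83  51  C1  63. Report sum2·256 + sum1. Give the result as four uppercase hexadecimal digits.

Running sums (mod 255):
  after byte 0 (83): sum1=131, sum2=131
  after byte 1 (51): sum1=212, sum2=88
  after byte 2 (C1): sum1=150, sum2=238
  after byte 3 (63): sum1=249, sum2=232
Checksum = sum2·256 + sum1 = 232·256 + 249 = 59641 = 0xE8F9.

E8F9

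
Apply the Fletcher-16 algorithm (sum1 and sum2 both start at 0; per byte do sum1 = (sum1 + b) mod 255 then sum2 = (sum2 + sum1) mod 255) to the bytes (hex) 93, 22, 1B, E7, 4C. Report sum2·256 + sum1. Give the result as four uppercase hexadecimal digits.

Running sums (mod 255):
  after byte 0 (93): sum1=147, sum2=147
  after byte 1 (22): sum1=181, sum2=73
  after byte 2 (1B): sum1=208, sum2=26
  after byte 3 (E7): sum1=184, sum2=210
  after byte 4 (4C): sum1=5, sum2=215
Checksum = sum2·256 + sum1 = 215·256 + 5 = 55045 = 0xD705.

D705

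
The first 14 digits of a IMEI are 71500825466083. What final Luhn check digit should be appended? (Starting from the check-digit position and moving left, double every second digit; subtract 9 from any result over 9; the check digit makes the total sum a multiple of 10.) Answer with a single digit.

Partial digits right→left: 3 8 0 6 6 4 5 2 8 0 0 5 1 7
Double every second digit counting from the check-digit position (so the 1st, 3rd, 5th, ... of the partial from the right).
  doubled (with −9 where >9): 6 0 3 1 7 0 2 → sum 19
  kept as-is: 8 6 4 2 0 5 7 → sum 32
Total = 19 + 32 = 51.
Check digit = (10 − (51 mod 10)) mod 10 = 9.

9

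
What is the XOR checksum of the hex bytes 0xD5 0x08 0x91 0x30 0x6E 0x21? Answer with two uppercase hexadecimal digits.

33

XOR the bytes together:
  start with 0xD5
  0xD5 ⊕ 0x08 = 0xDD
  0xDD ⊕ 0x91 = 0x4C
  0x4C ⊕ 0x30 = 0x7C
  0x7C ⊕ 0x6E = 0x12
  0x12 ⊕ 0x21 = 0x33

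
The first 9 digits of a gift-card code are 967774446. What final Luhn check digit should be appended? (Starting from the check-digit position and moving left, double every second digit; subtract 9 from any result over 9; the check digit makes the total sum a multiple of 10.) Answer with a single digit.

Partial digits right→left: 6 4 4 4 7 7 7 6 9
Double every second digit counting from the check-digit position (so the 1st, 3rd, 5th, ... of the partial from the right).
  doubled (with −9 where >9): 3 8 5 5 9 → sum 30
  kept as-is: 4 4 7 6 → sum 21
Total = 30 + 21 = 51.
Check digit = (10 − (51 mod 10)) mod 10 = 9.

9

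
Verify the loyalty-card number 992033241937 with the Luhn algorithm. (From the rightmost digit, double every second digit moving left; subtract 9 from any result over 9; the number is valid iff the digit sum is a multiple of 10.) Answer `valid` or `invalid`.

invalid

From the right, keep odd positions and double even positions (subtract 9 from any doubled value over 9):
  doubled (positions 2,4,...): 6 2 4 6 4 9 → sum 31
  kept (positions 1,3,...): 7 9 4 3 0 9 → sum 32
Total = 63.
63 mod 10 = 3, so the number is invalid.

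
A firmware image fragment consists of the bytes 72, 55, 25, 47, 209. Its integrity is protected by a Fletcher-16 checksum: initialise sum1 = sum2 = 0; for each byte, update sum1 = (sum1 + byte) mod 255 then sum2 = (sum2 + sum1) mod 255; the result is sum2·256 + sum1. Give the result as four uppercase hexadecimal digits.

Running sums (mod 255):
  after byte 0 (72): sum1=72, sum2=72
  after byte 1 (55): sum1=127, sum2=199
  after byte 2 (25): sum1=152, sum2=96
  after byte 3 (47): sum1=199, sum2=40
  after byte 4 (209): sum1=153, sum2=193
Checksum = sum2·256 + sum1 = 193·256 + 153 = 49561 = 0xC199.

C199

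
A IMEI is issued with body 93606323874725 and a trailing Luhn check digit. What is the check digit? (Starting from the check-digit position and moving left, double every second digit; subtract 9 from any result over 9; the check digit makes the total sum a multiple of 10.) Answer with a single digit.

Partial digits right→left: 5 2 7 4 7 8 3 2 3 6 0 6 3 9
Double every second digit counting from the check-digit position (so the 1st, 3rd, 5th, ... of the partial from the right).
  doubled (with −9 where >9): 1 5 5 6 6 0 6 → sum 29
  kept as-is: 2 4 8 2 6 6 9 → sum 37
Total = 29 + 37 = 66.
Check digit = (10 − (66 mod 10)) mod 10 = 4.

4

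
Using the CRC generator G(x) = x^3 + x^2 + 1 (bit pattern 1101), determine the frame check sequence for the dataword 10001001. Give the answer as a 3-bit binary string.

110

Append 3 zeros: 10001001000. Divide by 1101 (XOR where the leading bit is 1):
  pos 0: 1000 XOR 1101 = 0101
  pos 1: 1011 XOR 1101 = 0110
  pos 2: 1100 XOR 1101 = 0001
  pos 5: 1010 XOR 1101 = 0111
  pos 6: 1110 XOR 1101 = 0011
Remainder (last 3 bits) = 110. This is the CRC / FCS.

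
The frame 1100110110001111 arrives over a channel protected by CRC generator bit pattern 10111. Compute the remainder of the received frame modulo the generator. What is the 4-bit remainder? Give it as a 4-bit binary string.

Modulo-2 division of 1100110110001111 by 10111:
  pos 0: 11001 XOR 10111 = 01110
  pos 1: 11101 XOR 10111 = 01010
  pos 2: 10100 XOR 10111 = 00011
  pos 5: 11110 XOR 10111 = 01001
  pos 6: 10010 XOR 10111 = 00101
  pos 8: 10101 XOR 10111 = 00010
  pos 11: 10111 XOR 10111 = 00000
Remainder = 0000 (zero — the frame passes the CRC check).

0000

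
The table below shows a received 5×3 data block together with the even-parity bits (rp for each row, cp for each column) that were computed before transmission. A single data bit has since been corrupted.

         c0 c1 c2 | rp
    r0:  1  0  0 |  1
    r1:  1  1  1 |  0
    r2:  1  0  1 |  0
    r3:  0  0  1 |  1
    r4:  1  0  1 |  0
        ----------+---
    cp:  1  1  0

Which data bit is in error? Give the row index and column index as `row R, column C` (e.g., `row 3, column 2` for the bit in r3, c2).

row 1, column 0

Recompute each row's even parity and compare to rp:
  r0: data parity 1, sent rp 1 → ok
  r1: data parity 1, sent rp 0 → mismatch
  r2: data parity 0, sent rp 0 → ok
  r3: data parity 1, sent rp 1 → ok
  r4: data parity 0, sent rp 0 → ok
Recompute each column's even parity and compare to cp:
  c0: data parity 0, sent cp 1 → mismatch
  c1: data parity 1, sent cp 1 → ok
  c2: data parity 0, sent cp 0 → ok
Exactly one row (r1) and one column (c0) fail → the flipped bit is at their intersection.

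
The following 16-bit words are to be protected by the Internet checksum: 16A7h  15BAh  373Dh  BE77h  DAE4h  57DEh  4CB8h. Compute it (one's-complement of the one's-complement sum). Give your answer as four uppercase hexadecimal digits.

One's-complement addition (fold any carry out of bit 15 back into bit 0):
  0x16A7 + 0x15BA = 0x02C61
  0x2C61 + 0x373D = 0x0639E
  0x639E + 0xBE77 = 0x12215 → wrap carry → 0x2216
  0x2216 + 0xDAE4 = 0x0FCFA
  0xFCFA + 0x57DE = 0x154D8 → wrap carry → 0x54D9
  0x54D9 + 0x4CB8 = 0x0A191
One's-complement sum = 0xA191.
Checksum = ~0xA191 & 0xFFFF = 0x5E6E.

5E6E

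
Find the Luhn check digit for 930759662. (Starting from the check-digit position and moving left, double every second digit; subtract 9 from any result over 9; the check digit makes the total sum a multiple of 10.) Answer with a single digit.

8

Partial digits right→left: 2 6 6 9 5 7 0 3 9
Double every second digit counting from the check-digit position (so the 1st, 3rd, 5th, ... of the partial from the right).
  doubled (with −9 where >9): 4 3 1 0 9 → sum 17
  kept as-is: 6 9 7 3 → sum 25
Total = 17 + 25 = 42.
Check digit = (10 − (42 mod 10)) mod 10 = 8.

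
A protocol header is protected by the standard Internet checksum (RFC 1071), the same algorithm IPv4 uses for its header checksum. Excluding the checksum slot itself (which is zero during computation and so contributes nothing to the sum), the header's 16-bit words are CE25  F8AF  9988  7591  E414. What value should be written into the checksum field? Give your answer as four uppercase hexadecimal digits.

45FB

One's-complement addition (fold any carry out of bit 15 back into bit 0):
  0xCE25 + 0xF8AF = 0x1C6D4 → wrap carry → 0xC6D5
  0xC6D5 + 0x9988 = 0x1605D → wrap carry → 0x605E
  0x605E + 0x7591 = 0x0D5EF
  0xD5EF + 0xE414 = 0x1BA03 → wrap carry → 0xBA04
One's-complement sum = 0xBA04.
Checksum = ~0xBA04 & 0xFFFF = 0x45FB.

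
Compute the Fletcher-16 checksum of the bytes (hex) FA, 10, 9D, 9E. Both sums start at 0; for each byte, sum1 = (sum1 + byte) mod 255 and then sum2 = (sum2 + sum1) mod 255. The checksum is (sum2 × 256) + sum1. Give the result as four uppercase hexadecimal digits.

Running sums (mod 255):
  after byte 0 (FA): sum1=250, sum2=250
  after byte 1 (10): sum1=11, sum2=6
  after byte 2 (9D): sum1=168, sum2=174
  after byte 3 (9E): sum1=71, sum2=245
Checksum = sum2·256 + sum1 = 245·256 + 71 = 62791 = 0xF547.

F547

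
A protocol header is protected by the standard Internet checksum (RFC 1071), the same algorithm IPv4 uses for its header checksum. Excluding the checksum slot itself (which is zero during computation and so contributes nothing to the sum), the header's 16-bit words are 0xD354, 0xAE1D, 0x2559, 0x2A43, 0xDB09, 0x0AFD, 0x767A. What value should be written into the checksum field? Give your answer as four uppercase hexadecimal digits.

D26F

One's-complement addition (fold any carry out of bit 15 back into bit 0):
  0xD354 + 0xAE1D = 0x18171 → wrap carry → 0x8172
  0x8172 + 0x2559 = 0x0A6CB
  0xA6CB + 0x2A43 = 0x0D10E
  0xD10E + 0xDB09 = 0x1AC17 → wrap carry → 0xAC18
  0xAC18 + 0x0AFD = 0x0B715
  0xB715 + 0x767A = 0x12D8F → wrap carry → 0x2D90
One's-complement sum = 0x2D90.
Checksum = ~0x2D90 & 0xFFFF = 0xD26F.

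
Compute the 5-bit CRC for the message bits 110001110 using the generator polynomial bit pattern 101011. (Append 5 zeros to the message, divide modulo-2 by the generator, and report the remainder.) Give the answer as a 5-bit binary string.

Append 5 zeros: 11000111000000. Divide by 101011 (XOR where the leading bit is 1):
  pos 0: 110001 XOR 101011 = 011010
  pos 1: 110101 XOR 101011 = 011110
  pos 2: 111101 XOR 101011 = 010110
  pos 3: 101100 XOR 101011 = 000111
  pos 6: 111000 XOR 101011 = 010011
  pos 7: 100110 XOR 101011 = 001101
Remainder (last 5 bits) = 11010. This is the CRC / FCS.

11010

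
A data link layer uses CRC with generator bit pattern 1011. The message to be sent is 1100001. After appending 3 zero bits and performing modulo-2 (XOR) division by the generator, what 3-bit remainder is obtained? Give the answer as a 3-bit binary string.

101

Append 3 zeros: 1100001000. Divide by 1011 (XOR where the leading bit is 1):
  pos 0: 1100 XOR 1011 = 0111
  pos 1: 1110 XOR 1011 = 0101
  pos 2: 1010 XOR 1011 = 0001
  pos 5: 1100 XOR 1011 = 0111
  pos 6: 1110 XOR 1011 = 0101
Remainder (last 3 bits) = 101. This is the CRC / FCS.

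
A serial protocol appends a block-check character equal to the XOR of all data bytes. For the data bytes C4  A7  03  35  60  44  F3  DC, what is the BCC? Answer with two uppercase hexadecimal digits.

XOR the bytes together:
  start with 0xC4
  0xC4 ⊕ 0xA7 = 0x63
  0x63 ⊕ 0x03 = 0x60
  0x60 ⊕ 0x35 = 0x55
  0x55 ⊕ 0x60 = 0x35
  0x35 ⊕ 0x44 = 0x71
  0x71 ⊕ 0xF3 = 0x82
  0x82 ⊕ 0xDC = 0x5E

5E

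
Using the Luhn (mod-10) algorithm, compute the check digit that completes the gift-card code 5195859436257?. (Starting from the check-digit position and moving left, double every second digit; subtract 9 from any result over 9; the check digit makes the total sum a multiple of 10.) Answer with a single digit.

Partial digits right→left: 7 5 2 6 3 4 9 5 8 5 9 1 5
Double every second digit counting from the check-digit position (so the 1st, 3rd, 5th, ... of the partial from the right).
  doubled (with −9 where >9): 5 4 6 9 7 9 1 → sum 41
  kept as-is: 5 6 4 5 5 1 → sum 26
Total = 41 + 26 = 67.
Check digit = (10 − (67 mod 10)) mod 10 = 3.

3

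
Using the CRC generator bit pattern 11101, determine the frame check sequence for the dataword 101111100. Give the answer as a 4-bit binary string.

Append 4 zeros: 1011111000000. Divide by 11101 (XOR where the leading bit is 1):
  pos 0: 10111 XOR 11101 = 01010
  pos 1: 10101 XOR 11101 = 01000
  pos 2: 10001 XOR 11101 = 01100
  pos 3: 11000 XOR 11101 = 00101
  pos 5: 10100 XOR 11101 = 01001
  pos 6: 10010 XOR 11101 = 01111
  pos 7: 11110 XOR 11101 = 00011
Remainder (last 4 bits) = 0110. This is the CRC / FCS.

0110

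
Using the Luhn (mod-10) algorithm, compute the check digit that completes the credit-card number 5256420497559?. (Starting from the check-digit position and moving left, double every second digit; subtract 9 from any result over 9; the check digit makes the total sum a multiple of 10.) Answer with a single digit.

5

Partial digits right→left: 9 5 5 7 9 4 0 2 4 6 5 2 5
Double every second digit counting from the check-digit position (so the 1st, 3rd, 5th, ... of the partial from the right).
  doubled (with −9 where >9): 9 1 9 0 8 1 1 → sum 29
  kept as-is: 5 7 4 2 6 2 → sum 26
Total = 29 + 26 = 55.
Check digit = (10 − (55 mod 10)) mod 10 = 5.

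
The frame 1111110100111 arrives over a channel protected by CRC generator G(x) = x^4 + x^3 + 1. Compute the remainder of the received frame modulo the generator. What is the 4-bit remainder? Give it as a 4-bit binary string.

0100

Modulo-2 division of 1111110100111 by 11001:
  pos 0: 11111 XOR 11001 = 00110
  pos 2: 11010 XOR 11001 = 00011
  pos 5: 11100 XOR 11001 = 00101
  pos 7: 10111 XOR 11001 = 01110
  pos 8: 11101 XOR 11001 = 00100
Remainder = 0100 (nonzero — an error is detected).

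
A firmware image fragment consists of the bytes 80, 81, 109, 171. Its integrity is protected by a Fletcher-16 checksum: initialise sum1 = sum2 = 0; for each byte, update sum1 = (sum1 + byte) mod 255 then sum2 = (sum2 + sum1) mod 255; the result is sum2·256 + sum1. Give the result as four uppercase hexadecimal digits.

BBBA

Running sums (mod 255):
  after byte 0 (80): sum1=80, sum2=80
  after byte 1 (81): sum1=161, sum2=241
  after byte 2 (109): sum1=15, sum2=1
  after byte 3 (171): sum1=186, sum2=187
Checksum = sum2·256 + sum1 = 187·256 + 186 = 48058 = 0xBBBA.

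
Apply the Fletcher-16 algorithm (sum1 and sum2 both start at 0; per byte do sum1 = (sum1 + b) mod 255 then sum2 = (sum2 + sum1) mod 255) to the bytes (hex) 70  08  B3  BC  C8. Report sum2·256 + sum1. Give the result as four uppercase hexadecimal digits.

AFB1

Running sums (mod 255):
  after byte 0 (70): sum1=112, sum2=112
  after byte 1 (08): sum1=120, sum2=232
  after byte 2 (B3): sum1=44, sum2=21
  after byte 3 (BC): sum1=232, sum2=253
  after byte 4 (C8): sum1=177, sum2=175
Checksum = sum2·256 + sum1 = 175·256 + 177 = 44977 = 0xAFB1.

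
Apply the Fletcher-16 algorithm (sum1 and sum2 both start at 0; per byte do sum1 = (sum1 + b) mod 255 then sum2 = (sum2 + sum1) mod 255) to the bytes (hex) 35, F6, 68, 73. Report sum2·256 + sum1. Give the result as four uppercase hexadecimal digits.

FD08

Running sums (mod 255):
  after byte 0 (35): sum1=53, sum2=53
  after byte 1 (F6): sum1=44, sum2=97
  after byte 2 (68): sum1=148, sum2=245
  after byte 3 (73): sum1=8, sum2=253
Checksum = sum2·256 + sum1 = 253·256 + 8 = 64776 = 0xFD08.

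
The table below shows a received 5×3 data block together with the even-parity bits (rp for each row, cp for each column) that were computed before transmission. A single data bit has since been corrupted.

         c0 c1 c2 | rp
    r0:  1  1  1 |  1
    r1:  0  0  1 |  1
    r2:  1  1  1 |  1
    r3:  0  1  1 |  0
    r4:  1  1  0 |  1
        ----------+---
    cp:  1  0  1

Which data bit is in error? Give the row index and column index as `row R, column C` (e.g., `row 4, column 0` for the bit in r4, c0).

row 4, column 2

Recompute each row's even parity and compare to rp:
  r0: data parity 1, sent rp 1 → ok
  r1: data parity 1, sent rp 1 → ok
  r2: data parity 1, sent rp 1 → ok
  r3: data parity 0, sent rp 0 → ok
  r4: data parity 0, sent rp 1 → mismatch
Recompute each column's even parity and compare to cp:
  c0: data parity 1, sent cp 1 → ok
  c1: data parity 0, sent cp 0 → ok
  c2: data parity 0, sent cp 1 → mismatch
Exactly one row (r4) and one column (c2) fail → the flipped bit is at their intersection.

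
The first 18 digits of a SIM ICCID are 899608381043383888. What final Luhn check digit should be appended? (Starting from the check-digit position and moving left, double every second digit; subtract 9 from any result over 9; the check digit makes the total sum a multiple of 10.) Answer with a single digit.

8

Partial digits right→left: 8 8 8 3 8 3 3 4 0 1 8 3 8 0 6 9 9 8
Double every second digit counting from the check-digit position (so the 1st, 3rd, 5th, ... of the partial from the right).
  doubled (with −9 where >9): 7 7 7 6 0 7 7 3 9 → sum 53
  kept as-is: 8 3 3 4 1 3 0 9 8 → sum 39
Total = 53 + 39 = 92.
Check digit = (10 − (92 mod 10)) mod 10 = 8.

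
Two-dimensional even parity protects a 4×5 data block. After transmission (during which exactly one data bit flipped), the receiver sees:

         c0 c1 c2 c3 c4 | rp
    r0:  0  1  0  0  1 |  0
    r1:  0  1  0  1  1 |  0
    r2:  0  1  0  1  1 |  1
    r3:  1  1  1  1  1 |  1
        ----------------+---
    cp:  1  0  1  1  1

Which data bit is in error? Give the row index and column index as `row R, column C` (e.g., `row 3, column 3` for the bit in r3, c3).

row 1, column 4

Recompute each row's even parity and compare to rp:
  r0: data parity 0, sent rp 0 → ok
  r1: data parity 1, sent rp 0 → mismatch
  r2: data parity 1, sent rp 1 → ok
  r3: data parity 1, sent rp 1 → ok
Recompute each column's even parity and compare to cp:
  c0: data parity 1, sent cp 1 → ok
  c1: data parity 0, sent cp 0 → ok
  c2: data parity 1, sent cp 1 → ok
  c3: data parity 1, sent cp 1 → ok
  c4: data parity 0, sent cp 1 → mismatch
Exactly one row (r1) and one column (c4) fail → the flipped bit is at their intersection.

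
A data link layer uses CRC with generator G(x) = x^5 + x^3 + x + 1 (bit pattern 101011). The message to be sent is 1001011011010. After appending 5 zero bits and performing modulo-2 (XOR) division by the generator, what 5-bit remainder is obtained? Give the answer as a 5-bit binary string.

00010

Append 5 zeros: 100101101101000000. Divide by 101011 (XOR where the leading bit is 1):
  pos 0: 100101 XOR 101011 = 001110
  pos 2: 111010 XOR 101011 = 010001
  pos 3: 100011 XOR 101011 = 001000
  pos 5: 100010 XOR 101011 = 001001
  pos 7: 100110 XOR 101011 = 001101
  pos 9: 110100 XOR 101011 = 011111
  pos 10: 111110 XOR 101011 = 010101
  pos 11: 101010 XOR 101011 = 000001
Remainder (last 5 bits) = 00010. This is the CRC / FCS.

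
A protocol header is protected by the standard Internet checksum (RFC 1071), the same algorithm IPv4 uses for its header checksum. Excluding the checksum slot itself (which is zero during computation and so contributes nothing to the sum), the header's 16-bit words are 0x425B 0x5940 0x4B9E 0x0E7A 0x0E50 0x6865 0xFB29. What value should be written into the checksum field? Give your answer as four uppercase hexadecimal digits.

One's-complement addition (fold any carry out of bit 15 back into bit 0):
  0x425B + 0x5940 = 0x09B9B
  0x9B9B + 0x4B9E = 0x0E739
  0xE739 + 0x0E7A = 0x0F5B3
  0xF5B3 + 0x0E50 = 0x10403 → wrap carry → 0x0404
  0x0404 + 0x6865 = 0x06C69
  0x6C69 + 0xFB29 = 0x16792 → wrap carry → 0x6793
One's-complement sum = 0x6793.
Checksum = ~0x6793 & 0xFFFF = 0x986C.

986C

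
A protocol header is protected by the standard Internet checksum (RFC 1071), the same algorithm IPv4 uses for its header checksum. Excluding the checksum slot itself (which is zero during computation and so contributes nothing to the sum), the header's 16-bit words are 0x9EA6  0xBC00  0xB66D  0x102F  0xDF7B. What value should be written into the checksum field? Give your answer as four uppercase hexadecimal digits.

FF3F

One's-complement addition (fold any carry out of bit 15 back into bit 0):
  0x9EA6 + 0xBC00 = 0x15AA6 → wrap carry → 0x5AA7
  0x5AA7 + 0xB66D = 0x11114 → wrap carry → 0x1115
  0x1115 + 0x102F = 0x02144
  0x2144 + 0xDF7B = 0x100BF → wrap carry → 0x00C0
One's-complement sum = 0x00C0.
Checksum = ~0x00C0 & 0xFFFF = 0xFF3F.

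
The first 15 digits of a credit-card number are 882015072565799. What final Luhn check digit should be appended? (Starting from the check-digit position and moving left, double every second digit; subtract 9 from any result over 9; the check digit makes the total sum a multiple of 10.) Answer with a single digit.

Partial digits right→left: 9 9 7 5 6 5 2 7 0 5 1 0 2 8 8
Double every second digit counting from the check-digit position (so the 1st, 3rd, 5th, ... of the partial from the right).
  doubled (with −9 where >9): 9 5 3 4 0 2 4 7 → sum 34
  kept as-is: 9 5 5 7 5 0 8 → sum 39
Total = 34 + 39 = 73.
Check digit = (10 − (73 mod 10)) mod 10 = 7.

7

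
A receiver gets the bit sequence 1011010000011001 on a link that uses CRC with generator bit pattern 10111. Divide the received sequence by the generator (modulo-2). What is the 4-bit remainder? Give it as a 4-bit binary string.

0001

Modulo-2 division of 1011010000011001 by 10111:
  pos 0: 10110 XOR 10111 = 00001
  pos 4: 11000 XOR 10111 = 01111
  pos 5: 11110 XOR 10111 = 01001
  pos 6: 10010 XOR 10111 = 00101
  pos 8: 10111 XOR 10111 = 00000
Remainder = 0001 (nonzero — an error is detected).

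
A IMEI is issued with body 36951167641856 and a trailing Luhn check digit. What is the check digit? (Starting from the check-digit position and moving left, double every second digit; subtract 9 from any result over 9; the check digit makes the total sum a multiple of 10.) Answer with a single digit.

0

Partial digits right→left: 6 5 8 1 4 6 7 6 1 1 5 9 6 3
Double every second digit counting from the check-digit position (so the 1st, 3rd, 5th, ... of the partial from the right).
  doubled (with −9 where >9): 3 7 8 5 2 1 3 → sum 29
  kept as-is: 5 1 6 6 1 9 3 → sum 31
Total = 29 + 31 = 60.
Check digit = (10 − (60 mod 10)) mod 10 = 0.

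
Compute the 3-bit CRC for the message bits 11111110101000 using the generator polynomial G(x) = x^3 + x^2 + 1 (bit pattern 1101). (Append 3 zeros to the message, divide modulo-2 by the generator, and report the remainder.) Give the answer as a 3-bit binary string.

100

Append 3 zeros: 11111110101000000. Divide by 1101 (XOR where the leading bit is 1):
  pos 0: 1111 XOR 1101 = 0010
  pos 2: 1011 XOR 1101 = 0110
  pos 3: 1101 XOR 1101 = 0000
  pos 8: 1010 XOR 1101 = 0111
  pos 9: 1110 XOR 1101 = 0011
  pos 11: 1100 XOR 1101 = 0001
Remainder (last 3 bits) = 100. This is the CRC / FCS.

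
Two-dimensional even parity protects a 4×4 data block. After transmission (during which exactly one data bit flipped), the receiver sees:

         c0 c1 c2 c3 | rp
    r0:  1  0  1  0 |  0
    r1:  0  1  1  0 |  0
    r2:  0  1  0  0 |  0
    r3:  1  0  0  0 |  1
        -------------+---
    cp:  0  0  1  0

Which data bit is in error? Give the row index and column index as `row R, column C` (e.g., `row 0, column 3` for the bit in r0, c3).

Recompute each row's even parity and compare to rp:
  r0: data parity 0, sent rp 0 → ok
  r1: data parity 0, sent rp 0 → ok
  r2: data parity 1, sent rp 0 → mismatch
  r3: data parity 1, sent rp 1 → ok
Recompute each column's even parity and compare to cp:
  c0: data parity 0, sent cp 0 → ok
  c1: data parity 0, sent cp 0 → ok
  c2: data parity 0, sent cp 1 → mismatch
  c3: data parity 0, sent cp 0 → ok
Exactly one row (r2) and one column (c2) fail → the flipped bit is at their intersection.

row 2, column 2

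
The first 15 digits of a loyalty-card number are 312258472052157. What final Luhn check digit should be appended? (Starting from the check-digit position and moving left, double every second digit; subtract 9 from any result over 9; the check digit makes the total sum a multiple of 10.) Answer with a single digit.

4

Partial digits right→left: 7 5 1 2 5 0 2 7 4 8 5 2 2 1 3
Double every second digit counting from the check-digit position (so the 1st, 3rd, 5th, ... of the partial from the right).
  doubled (with −9 where >9): 5 2 1 4 8 1 4 6 → sum 31
  kept as-is: 5 2 0 7 8 2 1 → sum 25
Total = 31 + 25 = 56.
Check digit = (10 − (56 mod 10)) mod 10 = 4.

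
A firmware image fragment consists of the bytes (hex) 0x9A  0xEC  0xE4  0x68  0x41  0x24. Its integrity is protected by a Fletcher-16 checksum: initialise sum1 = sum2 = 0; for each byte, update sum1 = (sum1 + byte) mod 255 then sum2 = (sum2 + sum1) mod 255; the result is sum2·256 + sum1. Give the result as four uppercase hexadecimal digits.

B33A

Running sums (mod 255):
  after byte 0 (0x9A): sum1=154, sum2=154
  after byte 1 (0xEC): sum1=135, sum2=34
  after byte 2 (0xE4): sum1=108, sum2=142
  after byte 3 (0x68): sum1=212, sum2=99
  after byte 4 (0x41): sum1=22, sum2=121
  after byte 5 (0x24): sum1=58, sum2=179
Checksum = sum2·256 + sum1 = 179·256 + 58 = 45882 = 0xB33A.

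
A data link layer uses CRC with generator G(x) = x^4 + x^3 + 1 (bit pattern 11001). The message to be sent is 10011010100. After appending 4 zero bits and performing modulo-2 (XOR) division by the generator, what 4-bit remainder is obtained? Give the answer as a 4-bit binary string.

1010

Append 4 zeros: 100110101000000. Divide by 11001 (XOR where the leading bit is 1):
  pos 0: 10011 XOR 11001 = 01010
  pos 1: 10100 XOR 11001 = 01101
  pos 2: 11011 XOR 11001 = 00010
  pos 5: 10010 XOR 11001 = 01011
  pos 6: 10110 XOR 11001 = 01111
  pos 7: 11110 XOR 11001 = 00111
  pos 9: 11100 XOR 11001 = 00101
Remainder (last 4 bits) = 1010. This is the CRC / FCS.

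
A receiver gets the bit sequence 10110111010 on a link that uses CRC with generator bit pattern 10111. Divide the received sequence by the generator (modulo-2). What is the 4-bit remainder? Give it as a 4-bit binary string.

1000

Modulo-2 division of 10110111010 by 10111:
  pos 0: 10110 XOR 10111 = 00001
  pos 4: 11110 XOR 10111 = 01001
  pos 5: 10011 XOR 10111 = 00100
Remainder = 1000 (nonzero — an error is detected).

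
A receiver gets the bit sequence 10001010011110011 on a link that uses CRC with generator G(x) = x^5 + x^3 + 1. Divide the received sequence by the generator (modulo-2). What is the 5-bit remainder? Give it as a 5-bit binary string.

Modulo-2 division of 10001010011110011 by 101001:
  pos 0: 100010 XOR 101001 = 001011
  pos 2: 101110 XOR 101001 = 000111
  pos 5: 111011 XOR 101001 = 010010
  pos 6: 100101 XOR 101001 = 001100
  pos 8: 110010 XOR 101001 = 011011
  pos 9: 110110 XOR 101001 = 011111
  pos 10: 111111 XOR 101001 = 010110
  pos 11: 101101 XOR 101001 = 000100
Remainder = 00100 (nonzero — an error is detected).

00100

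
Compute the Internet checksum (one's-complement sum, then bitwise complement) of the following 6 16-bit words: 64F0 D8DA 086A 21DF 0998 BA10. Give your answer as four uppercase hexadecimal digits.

D442

One's-complement addition (fold any carry out of bit 15 back into bit 0):
  0x64F0 + 0xD8DA = 0x13DCA → wrap carry → 0x3DCB
  0x3DCB + 0x086A = 0x04635
  0x4635 + 0x21DF = 0x06814
  0x6814 + 0x0998 = 0x071AC
  0x71AC + 0xBA10 = 0x12BBC → wrap carry → 0x2BBD
One's-complement sum = 0x2BBD.
Checksum = ~0x2BBD & 0xFFFF = 0xD442.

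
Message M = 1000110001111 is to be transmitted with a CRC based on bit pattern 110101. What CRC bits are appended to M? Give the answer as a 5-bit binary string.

00010

Append 5 zeros: 100011000111100000. Divide by 110101 (XOR where the leading bit is 1):
  pos 0: 100011 XOR 110101 = 010110
  pos 1: 101100 XOR 110101 = 011001
  pos 2: 110010 XOR 110101 = 000111
  pos 5: 111011 XOR 110101 = 001110
  pos 7: 111011 XOR 110101 = 001110
  pos 9: 111000 XOR 110101 = 001101
  pos 11: 110100 XOR 110101 = 000001
Remainder (last 5 bits) = 00010. This is the CRC / FCS.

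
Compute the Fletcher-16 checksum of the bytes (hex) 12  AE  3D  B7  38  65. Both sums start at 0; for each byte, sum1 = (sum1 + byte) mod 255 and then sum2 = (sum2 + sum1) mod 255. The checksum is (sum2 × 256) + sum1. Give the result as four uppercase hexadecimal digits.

Running sums (mod 255):
  after byte 0 (12): sum1=18, sum2=18
  after byte 1 (AE): sum1=192, sum2=210
  after byte 2 (3D): sum1=253, sum2=208
  after byte 3 (B7): sum1=181, sum2=134
  after byte 4 (38): sum1=237, sum2=116
  after byte 5 (65): sum1=83, sum2=199
Checksum = sum2·256 + sum1 = 199·256 + 83 = 51027 = 0xC753.

C753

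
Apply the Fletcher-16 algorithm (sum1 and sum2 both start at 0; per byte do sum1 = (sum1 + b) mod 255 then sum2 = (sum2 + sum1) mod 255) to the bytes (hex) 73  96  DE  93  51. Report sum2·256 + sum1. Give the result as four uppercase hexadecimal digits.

Running sums (mod 255):
  after byte 0 (73): sum1=115, sum2=115
  after byte 1 (96): sum1=10, sum2=125
  after byte 2 (DE): sum1=232, sum2=102
  after byte 3 (93): sum1=124, sum2=226
  after byte 4 (51): sum1=205, sum2=176
Checksum = sum2·256 + sum1 = 176·256 + 205 = 45261 = 0xB0CD.

B0CD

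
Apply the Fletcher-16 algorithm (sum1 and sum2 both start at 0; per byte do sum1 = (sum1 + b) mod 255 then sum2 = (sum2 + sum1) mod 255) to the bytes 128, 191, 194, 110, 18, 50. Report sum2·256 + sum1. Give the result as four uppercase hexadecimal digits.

6EB5

Running sums (mod 255):
  after byte 0 (128): sum1=128, sum2=128
  after byte 1 (191): sum1=64, sum2=192
  after byte 2 (194): sum1=3, sum2=195
  after byte 3 (110): sum1=113, sum2=53
  after byte 4 (18): sum1=131, sum2=184
  after byte 5 (50): sum1=181, sum2=110
Checksum = sum2·256 + sum1 = 110·256 + 181 = 28341 = 0x6EB5.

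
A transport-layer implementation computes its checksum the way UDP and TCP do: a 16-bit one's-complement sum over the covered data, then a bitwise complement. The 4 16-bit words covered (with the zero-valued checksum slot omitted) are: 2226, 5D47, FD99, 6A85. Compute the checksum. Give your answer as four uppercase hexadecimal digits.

1873

One's-complement addition (fold any carry out of bit 15 back into bit 0):
  0x2226 + 0x5D47 = 0x07F6D
  0x7F6D + 0xFD99 = 0x17D06 → wrap carry → 0x7D07
  0x7D07 + 0x6A85 = 0x0E78C
One's-complement sum = 0xE78C.
Checksum = ~0xE78C & 0xFFFF = 0x1873.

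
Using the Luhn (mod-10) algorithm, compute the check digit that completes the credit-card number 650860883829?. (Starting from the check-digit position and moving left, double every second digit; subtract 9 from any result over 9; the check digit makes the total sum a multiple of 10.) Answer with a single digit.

4

Partial digits right→left: 9 2 8 3 8 8 0 6 8 0 5 6
Double every second digit counting from the check-digit position (so the 1st, 3rd, 5th, ... of the partial from the right).
  doubled (with −9 where >9): 9 7 7 0 7 1 → sum 31
  kept as-is: 2 3 8 6 0 6 → sum 25
Total = 31 + 25 = 56.
Check digit = (10 − (56 mod 10)) mod 10 = 4.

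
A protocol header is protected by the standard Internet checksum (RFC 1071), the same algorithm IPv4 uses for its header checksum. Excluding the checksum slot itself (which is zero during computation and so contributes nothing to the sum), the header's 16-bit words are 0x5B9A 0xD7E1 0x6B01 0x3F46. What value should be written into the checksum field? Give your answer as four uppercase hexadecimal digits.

223C

One's-complement addition (fold any carry out of bit 15 back into bit 0):
  0x5B9A + 0xD7E1 = 0x1337B → wrap carry → 0x337C
  0x337C + 0x6B01 = 0x09E7D
  0x9E7D + 0x3F46 = 0x0DDC3
One's-complement sum = 0xDDC3.
Checksum = ~0xDDC3 & 0xFFFF = 0x223C.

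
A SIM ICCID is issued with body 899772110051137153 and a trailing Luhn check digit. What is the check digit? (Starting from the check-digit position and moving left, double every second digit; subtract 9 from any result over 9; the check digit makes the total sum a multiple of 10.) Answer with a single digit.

Partial digits right→left: 3 5 1 7 3 1 1 5 0 0 1 1 2 7 7 9 9 8
Double every second digit counting from the check-digit position (so the 1st, 3rd, 5th, ... of the partial from the right).
  doubled (with −9 where >9): 6 2 6 2 0 2 4 5 9 → sum 36
  kept as-is: 5 7 1 5 0 1 7 9 8 → sum 43
Total = 36 + 43 = 79.
Check digit = (10 − (79 mod 10)) mod 10 = 1.

1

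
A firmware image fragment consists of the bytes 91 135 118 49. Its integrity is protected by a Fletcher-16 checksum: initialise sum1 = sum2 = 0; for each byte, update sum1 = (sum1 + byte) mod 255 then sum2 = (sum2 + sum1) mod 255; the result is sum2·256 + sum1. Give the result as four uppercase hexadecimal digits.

Running sums (mod 255):
  after byte 0 (91): sum1=91, sum2=91
  after byte 1 (135): sum1=226, sum2=62
  after byte 2 (118): sum1=89, sum2=151
  after byte 3 (49): sum1=138, sum2=34
Checksum = sum2·256 + sum1 = 34·256 + 138 = 8842 = 0x228A.

228A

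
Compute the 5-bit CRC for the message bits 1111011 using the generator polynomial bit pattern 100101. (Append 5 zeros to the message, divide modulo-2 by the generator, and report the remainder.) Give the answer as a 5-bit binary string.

01110

Append 5 zeros: 111101100000. Divide by 100101 (XOR where the leading bit is 1):
  pos 0: 111101 XOR 100101 = 011000
  pos 1: 110001 XOR 100101 = 010100
  pos 2: 101000 XOR 100101 = 001101
  pos 4: 110100 XOR 100101 = 010001
  pos 5: 100010 XOR 100101 = 000111
Remainder (last 5 bits) = 01110. This is the CRC / FCS.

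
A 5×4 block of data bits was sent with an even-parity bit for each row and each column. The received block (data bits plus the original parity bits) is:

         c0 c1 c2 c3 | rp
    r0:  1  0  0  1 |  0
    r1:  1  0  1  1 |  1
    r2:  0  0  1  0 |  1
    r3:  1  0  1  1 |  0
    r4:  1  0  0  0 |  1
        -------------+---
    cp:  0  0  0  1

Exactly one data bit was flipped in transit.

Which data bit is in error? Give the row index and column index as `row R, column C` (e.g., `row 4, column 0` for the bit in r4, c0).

Recompute each row's even parity and compare to rp:
  r0: data parity 0, sent rp 0 → ok
  r1: data parity 1, sent rp 1 → ok
  r2: data parity 1, sent rp 1 → ok
  r3: data parity 1, sent rp 0 → mismatch
  r4: data parity 1, sent rp 1 → ok
Recompute each column's even parity and compare to cp:
  c0: data parity 0, sent cp 0 → ok
  c1: data parity 0, sent cp 0 → ok
  c2: data parity 1, sent cp 0 → mismatch
  c3: data parity 1, sent cp 1 → ok
Exactly one row (r3) and one column (c2) fail → the flipped bit is at their intersection.

row 3, column 2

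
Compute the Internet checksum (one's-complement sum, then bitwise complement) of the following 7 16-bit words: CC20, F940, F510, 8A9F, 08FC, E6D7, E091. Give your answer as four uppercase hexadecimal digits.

One's-complement addition (fold any carry out of bit 15 back into bit 0):
  0xCC20 + 0xF940 = 0x1C560 → wrap carry → 0xC561
  0xC561 + 0xF510 = 0x1BA71 → wrap carry → 0xBA72
  0xBA72 + 0x8A9F = 0x14511 → wrap carry → 0x4512
  0x4512 + 0x08FC = 0x04E0E
  0x4E0E + 0xE6D7 = 0x134E5 → wrap carry → 0x34E6
  0x34E6 + 0xE091 = 0x11577 → wrap carry → 0x1578
One's-complement sum = 0x1578.
Checksum = ~0x1578 & 0xFFFF = 0xEA87.

EA87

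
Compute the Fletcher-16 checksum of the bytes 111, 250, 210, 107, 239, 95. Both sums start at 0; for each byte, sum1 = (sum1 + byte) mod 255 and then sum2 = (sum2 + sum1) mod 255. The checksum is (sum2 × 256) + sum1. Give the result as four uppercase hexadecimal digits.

Running sums (mod 255):
  after byte 0 (111): sum1=111, sum2=111
  after byte 1 (250): sum1=106, sum2=217
  after byte 2 (210): sum1=61, sum2=23
  after byte 3 (107): sum1=168, sum2=191
  after byte 4 (239): sum1=152, sum2=88
  after byte 5 (95): sum1=247, sum2=80
Checksum = sum2·256 + sum1 = 80·256 + 247 = 20727 = 0x50F7.

50F7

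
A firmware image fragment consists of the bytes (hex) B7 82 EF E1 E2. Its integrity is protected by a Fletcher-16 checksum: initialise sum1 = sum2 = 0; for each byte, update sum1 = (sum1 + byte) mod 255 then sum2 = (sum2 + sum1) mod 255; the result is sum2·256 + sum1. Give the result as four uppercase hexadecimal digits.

Running sums (mod 255):
  after byte 0 (B7): sum1=183, sum2=183
  after byte 1 (82): sum1=58, sum2=241
  after byte 2 (EF): sum1=42, sum2=28
  after byte 3 (E1): sum1=12, sum2=40
  after byte 4 (E2): sum1=238, sum2=23
Checksum = sum2·256 + sum1 = 23·256 + 238 = 6126 = 0x17EE.

17EE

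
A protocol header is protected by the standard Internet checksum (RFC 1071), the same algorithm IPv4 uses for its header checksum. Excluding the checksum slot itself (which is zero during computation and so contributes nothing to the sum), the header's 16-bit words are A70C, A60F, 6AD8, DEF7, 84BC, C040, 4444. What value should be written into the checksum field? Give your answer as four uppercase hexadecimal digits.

One's-complement addition (fold any carry out of bit 15 back into bit 0):
  0xA70C + 0xA60F = 0x14D1B → wrap carry → 0x4D1C
  0x4D1C + 0x6AD8 = 0x0B7F4
  0xB7F4 + 0xDEF7 = 0x196EB → wrap carry → 0x96EC
  0x96EC + 0x84BC = 0x11BA8 → wrap carry → 0x1BA9
  0x1BA9 + 0xC040 = 0x0DBE9
  0xDBE9 + 0x4444 = 0x1202D → wrap carry → 0x202E
One's-complement sum = 0x202E.
Checksum = ~0x202E & 0xFFFF = 0xDFD1.

DFD1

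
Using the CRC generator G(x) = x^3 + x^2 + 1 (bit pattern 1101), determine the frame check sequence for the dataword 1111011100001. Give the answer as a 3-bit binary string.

Append 3 zeros: 1111011100001000. Divide by 1101 (XOR where the leading bit is 1):
  pos 0: 1111 XOR 1101 = 0010
  pos 2: 1001 XOR 1101 = 0100
  pos 3: 1001 XOR 1101 = 0100
  pos 4: 1001 XOR 1101 = 0100
  pos 5: 1000 XOR 1101 = 0101
  pos 6: 1010 XOR 1101 = 0111
  pos 7: 1110 XOR 1101 = 0011
  pos 9: 1101 XOR 1101 = 0000
Remainder (last 3 bits) = 000. This is the CRC / FCS.

000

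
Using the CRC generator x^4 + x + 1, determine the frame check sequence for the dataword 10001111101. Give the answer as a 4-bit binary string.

0101

Append 4 zeros: 100011111010000. Divide by 10011 (XOR where the leading bit is 1):
  pos 0: 10001 XOR 10011 = 00010
  pos 3: 10111 XOR 10011 = 00100
  pos 5: 10010 XOR 10011 = 00001
  pos 9: 11000 XOR 10011 = 01011
  pos 10: 10110 XOR 10011 = 00101
Remainder (last 4 bits) = 0101. This is the CRC / FCS.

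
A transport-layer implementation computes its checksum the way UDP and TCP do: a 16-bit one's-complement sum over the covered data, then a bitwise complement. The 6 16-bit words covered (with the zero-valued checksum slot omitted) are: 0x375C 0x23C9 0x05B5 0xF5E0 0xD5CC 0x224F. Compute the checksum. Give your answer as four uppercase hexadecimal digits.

One's-complement addition (fold any carry out of bit 15 back into bit 0):
  0x375C + 0x23C9 = 0x05B25
  0x5B25 + 0x05B5 = 0x060DA
  0x60DA + 0xF5E0 = 0x156BA → wrap carry → 0x56BB
  0x56BB + 0xD5CC = 0x12C87 → wrap carry → 0x2C88
  0x2C88 + 0x224F = 0x04ED7
One's-complement sum = 0x4ED7.
Checksum = ~0x4ED7 & 0xFFFF = 0xB128.

B128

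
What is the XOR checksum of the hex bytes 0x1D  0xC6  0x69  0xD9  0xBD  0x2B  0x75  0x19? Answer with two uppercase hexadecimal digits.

91

XOR the bytes together:
  start with 0x1D
  0x1D ⊕ 0xC6 = 0xDB
  0xDB ⊕ 0x69 = 0xB2
  0xB2 ⊕ 0xD9 = 0x6B
  0x6B ⊕ 0xBD = 0xD6
  0xD6 ⊕ 0x2B = 0xFD
  0xFD ⊕ 0x75 = 0x88
  0x88 ⊕ 0x19 = 0x91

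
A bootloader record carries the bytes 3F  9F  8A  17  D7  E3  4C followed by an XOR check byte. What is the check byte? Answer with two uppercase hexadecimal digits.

45

XOR the bytes together:
  start with 0x3F
  0x3F ⊕ 0x9F = 0xA0
  0xA0 ⊕ 0x8A = 0x2A
  0x2A ⊕ 0x17 = 0x3D
  0x3D ⊕ 0xD7 = 0xEA
  0xEA ⊕ 0xE3 = 0x09
  0x09 ⊕ 0x4C = 0x45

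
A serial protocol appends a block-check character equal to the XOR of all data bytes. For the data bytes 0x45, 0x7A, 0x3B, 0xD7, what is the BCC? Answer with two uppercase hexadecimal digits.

XOR the bytes together:
  start with 0x45
  0x45 ⊕ 0x7A = 0x3F
  0x3F ⊕ 0x3B = 0x04
  0x04 ⊕ 0xD7 = 0xD3

D3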